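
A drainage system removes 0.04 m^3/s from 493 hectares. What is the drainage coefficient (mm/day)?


DC = Q * 86400 / (A * 10000) * 1000
DC = 0.04 * 86400 / (493 * 10000) * 1000
DC = 3456000.0000 / 4930000

0.7010 mm/day


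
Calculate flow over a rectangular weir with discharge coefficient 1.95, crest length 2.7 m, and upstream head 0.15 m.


Q = C * L * H^(3/2) = 1.95 * 2.7 * 0.15^1.5 = 1.95 * 2.7 * 0.058095

0.3059 m^3/s


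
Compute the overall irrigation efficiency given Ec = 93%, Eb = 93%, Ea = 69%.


Ec = 0.93, Eb = 0.93, Ea = 0.69
E = 0.93 * 0.93 * 0.69 * 100 = 59.6781%

59.6781 %


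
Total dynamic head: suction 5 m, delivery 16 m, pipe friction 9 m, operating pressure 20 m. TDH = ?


TDH = Hs + Hd + hf + Hp = 5 + 16 + 9 + 20 = 50

50 m


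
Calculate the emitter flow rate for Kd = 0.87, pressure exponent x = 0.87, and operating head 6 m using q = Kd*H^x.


q = Kd * H^x = 0.87 * 6^0.87 = 0.87 * 4.753260

4.1353 L/h


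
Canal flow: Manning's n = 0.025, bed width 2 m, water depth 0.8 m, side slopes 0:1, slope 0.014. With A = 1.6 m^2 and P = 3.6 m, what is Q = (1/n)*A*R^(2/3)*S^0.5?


R = A/P = 1.6/3.6 = 0.444444
Q = (1/0.025) * 1.6 * 0.444444^(2/3) * 0.014^0.5

4.4102 m^3/s


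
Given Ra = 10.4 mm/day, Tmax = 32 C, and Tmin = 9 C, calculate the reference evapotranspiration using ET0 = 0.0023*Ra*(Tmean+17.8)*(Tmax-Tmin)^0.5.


Tmean = (Tmax + Tmin)/2 = (32 + 9)/2 = 20.5
ET0 = 0.0023 * 10.4 * (20.5 + 17.8) * sqrt(32 - 9)
ET0 = 0.0023 * 10.4 * 38.3 * 4.795832

4.3936 mm/day


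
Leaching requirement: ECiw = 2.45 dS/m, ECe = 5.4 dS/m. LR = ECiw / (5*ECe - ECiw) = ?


LR = ECiw / (5*ECe - ECiw)
LR = 2.45 / (5*5.4 - 2.45)
LR = 2.45 / 24.5500

0.0998


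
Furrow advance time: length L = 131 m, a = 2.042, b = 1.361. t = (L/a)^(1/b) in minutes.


t = (L/a)^(1/b)
t = (131/2.042)^(1/1.361)
t = 64.152791^(1/1.361)

21.2745 min


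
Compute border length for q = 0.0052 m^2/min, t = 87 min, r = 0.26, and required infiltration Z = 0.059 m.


L = q*t/((1+r)*Z)
L = 0.0052*87/((1+0.26)*0.059)
L = 0.4524/0.07434

6.0856 m


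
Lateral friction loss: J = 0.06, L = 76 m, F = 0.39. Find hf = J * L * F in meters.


hf = J * L * F = 0.06 * 76 * 0.39 = 1.7784 m

1.7784 m


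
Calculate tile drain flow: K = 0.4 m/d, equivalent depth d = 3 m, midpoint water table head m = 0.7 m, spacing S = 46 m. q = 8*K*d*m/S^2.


q = 8*K*d*m/S^2
q = 8*0.4*3*0.7/46^2
q = 6.7200 / 2116

0.0032 m/d


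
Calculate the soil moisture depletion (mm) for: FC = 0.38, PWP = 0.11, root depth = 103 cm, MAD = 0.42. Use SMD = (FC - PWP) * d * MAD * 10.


SMD = (FC - PWP) * d * MAD * 10
SMD = (0.38 - 0.11) * 103 * 0.42 * 10
SMD = 0.2700 * 103 * 0.42 * 10

116.8020 mm


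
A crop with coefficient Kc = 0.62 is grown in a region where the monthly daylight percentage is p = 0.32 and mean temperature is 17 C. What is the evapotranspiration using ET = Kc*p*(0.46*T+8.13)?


ET = Kc * p * (0.46*T + 8.13)
ET = 0.62 * 0.32 * (0.46*17 + 8.13)
ET = 0.62 * 0.32 * 15.9500

3.1645 mm/day


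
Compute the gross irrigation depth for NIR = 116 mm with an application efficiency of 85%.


Ea = 85% = 0.85
GID = NIR / Ea = 116 / 0.85 = 136.4706 mm

136.4706 mm


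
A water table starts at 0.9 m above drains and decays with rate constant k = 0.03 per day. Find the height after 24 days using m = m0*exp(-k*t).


m = m0 * exp(-k*t)
m = 0.9 * exp(-0.03 * 24)
m = 0.9 * exp(-0.7200)

0.4381 m


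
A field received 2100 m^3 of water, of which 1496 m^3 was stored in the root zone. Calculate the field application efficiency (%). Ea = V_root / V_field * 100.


Ea = V_root / V_field * 100 = 1496 / 2100 * 100 = 71.2381%

71.2381 %


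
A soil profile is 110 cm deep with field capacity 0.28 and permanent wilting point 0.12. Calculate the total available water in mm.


AWC = (FC - PWP) * d * 10
AWC = (0.28 - 0.12) * 110 * 10
AWC = 0.1600 * 110 * 10

176.0000 mm


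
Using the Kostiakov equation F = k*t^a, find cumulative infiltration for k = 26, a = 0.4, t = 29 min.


F = k * t^a = 26 * 29^0.4
F = 26 * 3.845557

99.9845 mm


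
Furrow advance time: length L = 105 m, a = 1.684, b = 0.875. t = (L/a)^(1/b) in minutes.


t = (L/a)^(1/b)
t = (105/1.684)^(1/0.875)
t = 62.351544^(1/0.875)

112.5263 min


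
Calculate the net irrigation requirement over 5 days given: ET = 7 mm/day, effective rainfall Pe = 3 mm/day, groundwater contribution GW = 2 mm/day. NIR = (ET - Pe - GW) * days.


Daily deficit = ET - Pe - GW = 7 - 3 - 2 = 2 mm/day
NIR = 2 * 5 = 10 mm

10.0000 mm


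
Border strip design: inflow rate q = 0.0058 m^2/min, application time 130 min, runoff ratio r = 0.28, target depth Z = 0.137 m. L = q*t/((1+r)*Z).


L = q*t/((1+r)*Z)
L = 0.0058*130/((1+0.28)*0.137)
L = 0.754/0.17536

4.2997 m


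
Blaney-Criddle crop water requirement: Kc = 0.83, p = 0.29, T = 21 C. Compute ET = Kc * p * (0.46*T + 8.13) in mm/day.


ET = Kc * p * (0.46*T + 8.13)
ET = 0.83 * 0.29 * (0.46*21 + 8.13)
ET = 0.83 * 0.29 * 17.7900

4.2821 mm/day


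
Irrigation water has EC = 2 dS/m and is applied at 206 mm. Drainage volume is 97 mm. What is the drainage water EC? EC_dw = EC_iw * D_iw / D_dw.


EC_dw = EC_iw * D_iw / D_dw
EC_dw = 2 * 206 / 97
EC_dw = 412 / 97

4.2474 dS/m


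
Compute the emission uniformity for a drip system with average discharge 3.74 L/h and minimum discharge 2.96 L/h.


EU = (q_min/q_avg)*100 = (2.96/3.74)*100 = 79.1444%

79.1444 %


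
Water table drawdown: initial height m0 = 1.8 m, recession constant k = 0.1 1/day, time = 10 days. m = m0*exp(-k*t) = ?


m = m0 * exp(-k*t)
m = 1.8 * exp(-0.1 * 10)
m = 1.8 * exp(-1.0000)

0.6622 m


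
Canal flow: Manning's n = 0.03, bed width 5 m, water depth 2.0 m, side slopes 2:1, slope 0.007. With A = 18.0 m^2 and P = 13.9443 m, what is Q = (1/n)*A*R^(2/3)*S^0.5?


R = A/P = 18.0/13.9443 = 1.290850
Q = (1/0.03) * 18.0 * 1.290850^(2/3) * 0.007^0.5

59.5138 m^3/s


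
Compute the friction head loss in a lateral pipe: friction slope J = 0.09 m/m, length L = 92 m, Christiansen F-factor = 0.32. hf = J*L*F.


hf = J * L * F = 0.09 * 92 * 0.32 = 2.6496 m

2.6496 m


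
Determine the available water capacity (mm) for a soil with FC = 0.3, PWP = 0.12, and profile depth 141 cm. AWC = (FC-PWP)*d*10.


AWC = (FC - PWP) * d * 10
AWC = (0.3 - 0.12) * 141 * 10
AWC = 0.1800 * 141 * 10

253.8000 mm


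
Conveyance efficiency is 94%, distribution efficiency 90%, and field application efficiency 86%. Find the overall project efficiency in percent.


Ec = 0.94, Eb = 0.9, Ea = 0.86
E = 0.94 * 0.9 * 0.86 * 100 = 72.7560%

72.7560 %


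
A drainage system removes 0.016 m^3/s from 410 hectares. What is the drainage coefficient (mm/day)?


DC = Q * 86400 / (A * 10000) * 1000
DC = 0.016 * 86400 / (410 * 10000) * 1000
DC = 1382400.0000 / 4100000

0.3372 mm/day


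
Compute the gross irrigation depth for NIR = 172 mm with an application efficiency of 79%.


Ea = 79% = 0.79
GID = NIR / Ea = 172 / 0.79 = 217.7215 mm

217.7215 mm


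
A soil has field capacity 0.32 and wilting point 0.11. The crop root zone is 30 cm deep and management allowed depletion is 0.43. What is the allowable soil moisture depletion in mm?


SMD = (FC - PWP) * d * MAD * 10
SMD = (0.32 - 0.11) * 30 * 0.43 * 10
SMD = 0.2100 * 30 * 0.43 * 10

27.0900 mm


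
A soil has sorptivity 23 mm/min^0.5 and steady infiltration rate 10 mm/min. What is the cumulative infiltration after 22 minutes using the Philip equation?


F = S*sqrt(t) + A*t
F = 23*sqrt(22) + 10*22
F = 23*4.690416 + 220

327.8796 mm


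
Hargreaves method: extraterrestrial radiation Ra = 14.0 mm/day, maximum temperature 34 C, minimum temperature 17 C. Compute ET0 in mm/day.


Tmean = (Tmax + Tmin)/2 = (34 + 17)/2 = 25.5
ET0 = 0.0023 * 14.0 * (25.5 + 17.8) * sqrt(34 - 17)
ET0 = 0.0023 * 14.0 * 43.3 * 4.123106

5.7487 mm/day


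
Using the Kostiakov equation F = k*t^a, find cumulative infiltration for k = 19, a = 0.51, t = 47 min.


F = k * t^a = 19 * 47^0.51
F = 19 * 7.124755

135.3703 mm


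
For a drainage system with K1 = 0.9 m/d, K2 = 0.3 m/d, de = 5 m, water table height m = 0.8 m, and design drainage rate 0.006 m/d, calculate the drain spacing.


S^2 = 8*K2*de*m/q + 4*K1*m^2/q
S^2 = 8*0.3*5*0.8/0.006 + 4*0.9*0.8^2/0.006
S = sqrt(1984.0000)

44.5421 m


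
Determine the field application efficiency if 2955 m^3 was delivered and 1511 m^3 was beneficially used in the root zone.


Ea = V_root / V_field * 100 = 1511 / 2955 * 100 = 51.1337%

51.1337 %


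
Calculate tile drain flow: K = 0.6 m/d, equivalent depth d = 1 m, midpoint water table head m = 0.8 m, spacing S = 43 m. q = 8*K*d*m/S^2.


q = 8*K*d*m/S^2
q = 8*0.6*1*0.8/43^2
q = 3.8400 / 1849

0.0021 m/d


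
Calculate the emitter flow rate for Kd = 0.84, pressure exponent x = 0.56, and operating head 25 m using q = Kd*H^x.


q = Kd * H^x = 0.84 * 25^0.56 = 0.84 * 6.065218

5.0948 L/h


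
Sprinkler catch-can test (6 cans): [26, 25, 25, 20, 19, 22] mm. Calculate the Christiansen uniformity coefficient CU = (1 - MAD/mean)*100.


mean = 22.833333 mm
MAD = 2.500000 mm
CU = (1 - 2.500000/22.833333)*100

89.0511 %


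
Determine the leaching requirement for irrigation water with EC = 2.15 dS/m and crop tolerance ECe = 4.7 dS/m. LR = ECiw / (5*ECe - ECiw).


LR = ECiw / (5*ECe - ECiw)
LR = 2.15 / (5*4.7 - 2.15)
LR = 2.15 / 21.3500

0.1007


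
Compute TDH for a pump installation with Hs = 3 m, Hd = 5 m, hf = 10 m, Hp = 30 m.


TDH = Hs + Hd + hf + Hp = 3 + 5 + 10 + 30 = 48

48 m


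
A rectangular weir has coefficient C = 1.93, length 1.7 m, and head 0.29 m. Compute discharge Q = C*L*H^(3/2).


Q = C * L * H^(3/2) = 1.93 * 1.7 * 0.29^1.5 = 1.93 * 1.7 * 0.156170

0.5124 m^3/s


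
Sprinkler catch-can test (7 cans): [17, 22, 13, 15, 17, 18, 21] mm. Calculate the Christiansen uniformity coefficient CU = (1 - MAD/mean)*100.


mean = 17.571429 mm
MAD = 2.367347 mm
CU = (1 - 2.367347/17.571429)*100

86.5273 %


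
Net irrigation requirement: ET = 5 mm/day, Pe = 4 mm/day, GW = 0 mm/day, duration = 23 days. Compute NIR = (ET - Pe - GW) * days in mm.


Daily deficit = ET - Pe - GW = 5 - 4 - 0 = 1 mm/day
NIR = 1 * 23 = 23 mm

23.0000 mm


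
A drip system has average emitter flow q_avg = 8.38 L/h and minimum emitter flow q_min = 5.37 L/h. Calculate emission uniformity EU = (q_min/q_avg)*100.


EU = (q_min/q_avg)*100 = (5.37/8.38)*100 = 64.0811%

64.0811 %


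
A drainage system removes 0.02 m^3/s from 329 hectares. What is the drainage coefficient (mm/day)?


DC = Q * 86400 / (A * 10000) * 1000
DC = 0.02 * 86400 / (329 * 10000) * 1000
DC = 1728000.0000 / 3290000

0.5252 mm/day


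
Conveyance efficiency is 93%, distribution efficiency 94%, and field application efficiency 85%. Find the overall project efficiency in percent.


Ec = 0.93, Eb = 0.94, Ea = 0.85
E = 0.93 * 0.94 * 0.85 * 100 = 74.3070%

74.3070 %


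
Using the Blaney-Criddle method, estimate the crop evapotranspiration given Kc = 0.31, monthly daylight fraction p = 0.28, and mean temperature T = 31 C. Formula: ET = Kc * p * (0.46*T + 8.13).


ET = Kc * p * (0.46*T + 8.13)
ET = 0.31 * 0.28 * (0.46*31 + 8.13)
ET = 0.31 * 0.28 * 22.3900

1.9435 mm/day


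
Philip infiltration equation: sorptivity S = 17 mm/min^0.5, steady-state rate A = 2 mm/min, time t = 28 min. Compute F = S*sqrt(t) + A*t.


F = S*sqrt(t) + A*t
F = 17*sqrt(28) + 2*28
F = 17*5.291503 + 56

145.9556 mm


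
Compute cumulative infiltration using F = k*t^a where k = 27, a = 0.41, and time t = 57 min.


F = k * t^a = 27 * 57^0.41
F = 27 * 5.246971

141.6682 mm


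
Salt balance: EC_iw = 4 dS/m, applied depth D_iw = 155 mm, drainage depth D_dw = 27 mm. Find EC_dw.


EC_dw = EC_iw * D_iw / D_dw
EC_dw = 4 * 155 / 27
EC_dw = 620 / 27

22.9630 dS/m


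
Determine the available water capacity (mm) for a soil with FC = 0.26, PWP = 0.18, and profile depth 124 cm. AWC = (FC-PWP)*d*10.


AWC = (FC - PWP) * d * 10
AWC = (0.26 - 0.18) * 124 * 10
AWC = 0.0800 * 124 * 10

99.2000 mm


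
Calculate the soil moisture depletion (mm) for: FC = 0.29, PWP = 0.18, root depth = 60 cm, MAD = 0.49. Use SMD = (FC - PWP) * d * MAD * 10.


SMD = (FC - PWP) * d * MAD * 10
SMD = (0.29 - 0.18) * 60 * 0.49 * 10
SMD = 0.1100 * 60 * 0.49 * 10

32.3400 mm


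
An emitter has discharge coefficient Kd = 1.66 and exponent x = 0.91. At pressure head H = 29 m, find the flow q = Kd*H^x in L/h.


q = Kd * H^x = 1.66 * 29^0.91 = 1.66 * 21.418161

35.5541 L/h


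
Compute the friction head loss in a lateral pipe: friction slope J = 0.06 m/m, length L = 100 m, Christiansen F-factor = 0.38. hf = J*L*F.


hf = J * L * F = 0.06 * 100 * 0.38 = 2.2800 m

2.2800 m


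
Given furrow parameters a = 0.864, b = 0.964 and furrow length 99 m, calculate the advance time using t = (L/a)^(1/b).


t = (L/a)^(1/b)
t = (99/0.864)^(1/0.964)
t = 114.583333^(1/0.964)

136.7786 min


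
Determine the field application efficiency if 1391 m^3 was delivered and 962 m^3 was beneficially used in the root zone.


Ea = V_root / V_field * 100 = 962 / 1391 * 100 = 69.1589%

69.1589 %


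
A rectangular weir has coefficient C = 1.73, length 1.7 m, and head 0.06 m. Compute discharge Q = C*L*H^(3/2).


Q = C * L * H^(3/2) = 1.73 * 1.7 * 0.06^1.5 = 1.73 * 1.7 * 0.014697

0.0432 m^3/s


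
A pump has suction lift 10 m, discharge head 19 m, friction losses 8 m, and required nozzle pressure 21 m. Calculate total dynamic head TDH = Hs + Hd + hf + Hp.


TDH = Hs + Hd + hf + Hp = 10 + 19 + 8 + 21 = 58

58 m


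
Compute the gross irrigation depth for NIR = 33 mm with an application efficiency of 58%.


Ea = 58% = 0.58
GID = NIR / Ea = 33 / 0.58 = 56.8966 mm

56.8966 mm


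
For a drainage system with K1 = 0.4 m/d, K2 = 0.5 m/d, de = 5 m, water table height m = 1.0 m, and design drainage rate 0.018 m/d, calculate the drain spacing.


S^2 = 8*K2*de*m/q + 4*K1*m^2/q
S^2 = 8*0.5*5*1.0/0.018 + 4*0.4*1.0^2/0.018
S = sqrt(1200.0000)

34.6410 m


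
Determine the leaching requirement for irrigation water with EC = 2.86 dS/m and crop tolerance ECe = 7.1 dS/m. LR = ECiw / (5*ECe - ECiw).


LR = ECiw / (5*ECe - ECiw)
LR = 2.86 / (5*7.1 - 2.86)
LR = 2.86 / 32.6400

0.0876


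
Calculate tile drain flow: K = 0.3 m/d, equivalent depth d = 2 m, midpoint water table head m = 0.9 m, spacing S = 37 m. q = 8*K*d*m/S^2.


q = 8*K*d*m/S^2
q = 8*0.3*2*0.9/37^2
q = 4.3200 / 1369

0.0032 m/d


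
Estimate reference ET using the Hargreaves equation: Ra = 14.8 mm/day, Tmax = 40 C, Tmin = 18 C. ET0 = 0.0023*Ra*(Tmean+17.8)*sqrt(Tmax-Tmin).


Tmean = (Tmax + Tmin)/2 = (40 + 18)/2 = 29.0
ET0 = 0.0023 * 14.8 * (29.0 + 17.8) * sqrt(40 - 18)
ET0 = 0.0023 * 14.8 * 46.8 * 4.690416

7.4722 mm/day


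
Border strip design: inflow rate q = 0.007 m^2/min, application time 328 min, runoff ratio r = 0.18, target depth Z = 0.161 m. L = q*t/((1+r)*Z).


L = q*t/((1+r)*Z)
L = 0.007*328/((1+0.18)*0.161)
L = 2.296/0.18998

12.0855 m


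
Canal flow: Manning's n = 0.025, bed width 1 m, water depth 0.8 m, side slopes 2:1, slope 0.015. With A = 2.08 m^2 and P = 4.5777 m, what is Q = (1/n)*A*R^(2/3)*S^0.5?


R = A/P = 2.08/4.5777 = 0.454377
Q = (1/0.025) * 2.08 * 0.454377^(2/3) * 0.015^0.5

6.0225 m^3/s


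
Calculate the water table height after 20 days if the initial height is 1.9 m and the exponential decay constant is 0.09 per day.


m = m0 * exp(-k*t)
m = 1.9 * exp(-0.09 * 20)
m = 1.9 * exp(-1.8000)

0.3141 m


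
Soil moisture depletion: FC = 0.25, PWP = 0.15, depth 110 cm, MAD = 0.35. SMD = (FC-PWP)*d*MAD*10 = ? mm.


SMD = (FC - PWP) * d * MAD * 10
SMD = (0.25 - 0.15) * 110 * 0.35 * 10
SMD = 0.1000 * 110 * 0.35 * 10

38.5000 mm


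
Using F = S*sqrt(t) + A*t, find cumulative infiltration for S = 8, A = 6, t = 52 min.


F = S*sqrt(t) + A*t
F = 8*sqrt(52) + 6*52
F = 8*7.211103 + 312

369.6888 mm


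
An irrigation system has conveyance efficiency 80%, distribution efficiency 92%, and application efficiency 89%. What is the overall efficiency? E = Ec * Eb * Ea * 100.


Ec = 0.8, Eb = 0.92, Ea = 0.89
E = 0.8 * 0.92 * 0.89 * 100 = 65.5040%

65.5040 %


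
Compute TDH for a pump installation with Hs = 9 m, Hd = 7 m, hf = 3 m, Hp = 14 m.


TDH = Hs + Hd + hf + Hp = 9 + 7 + 3 + 14 = 33

33 m


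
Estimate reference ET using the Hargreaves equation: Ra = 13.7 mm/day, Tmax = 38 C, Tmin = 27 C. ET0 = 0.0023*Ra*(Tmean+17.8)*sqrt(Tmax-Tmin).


Tmean = (Tmax + Tmin)/2 = (38 + 27)/2 = 32.5
ET0 = 0.0023 * 13.7 * (32.5 + 17.8) * sqrt(38 - 27)
ET0 = 0.0023 * 13.7 * 50.3 * 3.316625

5.2567 mm/day


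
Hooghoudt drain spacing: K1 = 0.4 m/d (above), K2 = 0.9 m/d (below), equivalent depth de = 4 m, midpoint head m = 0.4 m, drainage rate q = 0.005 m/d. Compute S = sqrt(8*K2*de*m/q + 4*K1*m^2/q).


S^2 = 8*K2*de*m/q + 4*K1*m^2/q
S^2 = 8*0.9*4*0.4/0.005 + 4*0.4*0.4^2/0.005
S = sqrt(2355.2000)

48.5304 m


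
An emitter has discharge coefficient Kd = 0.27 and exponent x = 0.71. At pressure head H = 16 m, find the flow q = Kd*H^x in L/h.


q = Kd * H^x = 0.27 * 16^0.71 = 0.27 * 7.160201

1.9333 L/h


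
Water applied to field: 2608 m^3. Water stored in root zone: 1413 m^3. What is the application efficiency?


Ea = V_root / V_field * 100 = 1413 / 2608 * 100 = 54.1794%

54.1794 %


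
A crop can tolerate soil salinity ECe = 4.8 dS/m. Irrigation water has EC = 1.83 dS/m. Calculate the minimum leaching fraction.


LR = ECiw / (5*ECe - ECiw)
LR = 1.83 / (5*4.8 - 1.83)
LR = 1.83 / 22.1700

0.0825


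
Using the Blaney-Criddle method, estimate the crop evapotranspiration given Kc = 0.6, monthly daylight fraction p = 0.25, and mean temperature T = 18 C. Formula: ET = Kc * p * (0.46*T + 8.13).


ET = Kc * p * (0.46*T + 8.13)
ET = 0.6 * 0.25 * (0.46*18 + 8.13)
ET = 0.6 * 0.25 * 16.4100

2.4615 mm/day


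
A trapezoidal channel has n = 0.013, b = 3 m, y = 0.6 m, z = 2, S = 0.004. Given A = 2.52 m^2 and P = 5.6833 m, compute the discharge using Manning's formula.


R = A/P = 2.52/5.6833 = 0.443404
Q = (1/0.013) * 2.52 * 0.443404^(2/3) * 0.004^0.5

7.1289 m^3/s


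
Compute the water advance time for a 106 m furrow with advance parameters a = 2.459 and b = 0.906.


t = (L/a)^(1/b)
t = (106/2.459)^(1/0.906)
t = 43.106954^(1/0.906)

63.6995 min


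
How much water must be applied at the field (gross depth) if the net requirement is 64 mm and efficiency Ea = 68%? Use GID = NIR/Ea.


Ea = 68% = 0.68
GID = NIR / Ea = 64 / 0.68 = 94.1176 mm

94.1176 mm


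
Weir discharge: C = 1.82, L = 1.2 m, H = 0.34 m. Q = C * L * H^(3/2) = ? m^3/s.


Q = C * L * H^(3/2) = 1.82 * 1.2 * 0.34^1.5 = 1.82 * 1.2 * 0.198252

0.4330 m^3/s


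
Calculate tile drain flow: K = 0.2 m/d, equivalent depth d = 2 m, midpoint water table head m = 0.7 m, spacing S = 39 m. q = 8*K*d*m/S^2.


q = 8*K*d*m/S^2
q = 8*0.2*2*0.7/39^2
q = 2.2400 / 1521

0.0015 m/d


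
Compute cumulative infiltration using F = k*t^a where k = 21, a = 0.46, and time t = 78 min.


F = k * t^a = 21 * 78^0.46
F = 21 * 7.419310

155.8055 mm


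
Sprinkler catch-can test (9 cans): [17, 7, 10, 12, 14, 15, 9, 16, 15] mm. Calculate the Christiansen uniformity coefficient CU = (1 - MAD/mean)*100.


mean = 12.777778 mm
MAD = 2.913580 mm
CU = (1 - 2.913580/12.777778)*100

77.1981 %


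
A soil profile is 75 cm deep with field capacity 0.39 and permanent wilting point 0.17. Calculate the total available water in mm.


AWC = (FC - PWP) * d * 10
AWC = (0.39 - 0.17) * 75 * 10
AWC = 0.2200 * 75 * 10

165.0000 mm


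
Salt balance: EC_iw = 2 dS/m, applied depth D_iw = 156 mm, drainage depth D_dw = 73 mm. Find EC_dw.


EC_dw = EC_iw * D_iw / D_dw
EC_dw = 2 * 156 / 73
EC_dw = 312 / 73

4.2740 dS/m


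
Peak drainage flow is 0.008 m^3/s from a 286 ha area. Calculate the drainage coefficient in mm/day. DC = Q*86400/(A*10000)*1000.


DC = Q * 86400 / (A * 10000) * 1000
DC = 0.008 * 86400 / (286 * 10000) * 1000
DC = 691200.0000 / 2860000

0.2417 mm/day


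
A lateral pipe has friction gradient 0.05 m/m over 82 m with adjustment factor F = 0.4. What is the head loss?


hf = J * L * F = 0.05 * 82 * 0.4 = 1.6400 m

1.6400 m


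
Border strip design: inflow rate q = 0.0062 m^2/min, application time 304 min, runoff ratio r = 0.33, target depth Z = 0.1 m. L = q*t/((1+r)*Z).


L = q*t/((1+r)*Z)
L = 0.0062*304/((1+0.33)*0.1)
L = 1.8848/0.133

14.1714 m


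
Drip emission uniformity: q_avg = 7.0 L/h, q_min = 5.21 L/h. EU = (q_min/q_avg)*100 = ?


EU = (q_min/q_avg)*100 = (5.21/7.0)*100 = 74.4286%

74.4286 %


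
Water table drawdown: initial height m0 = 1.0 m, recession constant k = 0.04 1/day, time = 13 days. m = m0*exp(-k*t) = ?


m = m0 * exp(-k*t)
m = 1.0 * exp(-0.04 * 13)
m = 1.0 * exp(-0.5200)

0.5945 m


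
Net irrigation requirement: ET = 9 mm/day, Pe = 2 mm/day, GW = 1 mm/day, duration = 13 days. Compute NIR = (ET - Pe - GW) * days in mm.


Daily deficit = ET - Pe - GW = 9 - 2 - 1 = 6 mm/day
NIR = 6 * 13 = 78 mm

78.0000 mm


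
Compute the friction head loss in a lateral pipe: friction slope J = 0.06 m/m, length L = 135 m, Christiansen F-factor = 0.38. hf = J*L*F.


hf = J * L * F = 0.06 * 135 * 0.38 = 3.0780 m

3.0780 m


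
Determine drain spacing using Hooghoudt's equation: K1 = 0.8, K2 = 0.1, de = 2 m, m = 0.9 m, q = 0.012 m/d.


S^2 = 8*K2*de*m/q + 4*K1*m^2/q
S^2 = 8*0.1*2*0.9/0.012 + 4*0.8*0.9^2/0.012
S = sqrt(336.0000)

18.3303 m


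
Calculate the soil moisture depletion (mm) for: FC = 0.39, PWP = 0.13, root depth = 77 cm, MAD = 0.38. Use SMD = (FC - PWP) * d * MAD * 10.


SMD = (FC - PWP) * d * MAD * 10
SMD = (0.39 - 0.13) * 77 * 0.38 * 10
SMD = 0.2600 * 77 * 0.38 * 10

76.0760 mm


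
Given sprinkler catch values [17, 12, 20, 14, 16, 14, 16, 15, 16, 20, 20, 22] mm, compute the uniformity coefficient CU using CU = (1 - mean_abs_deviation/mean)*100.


mean = 16.833333 mm
MAD = 2.472222 mm
CU = (1 - 2.472222/16.833333)*100

85.3135 %


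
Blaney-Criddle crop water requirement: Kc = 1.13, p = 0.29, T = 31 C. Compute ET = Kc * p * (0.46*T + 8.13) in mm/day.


ET = Kc * p * (0.46*T + 8.13)
ET = 1.13 * 0.29 * (0.46*31 + 8.13)
ET = 1.13 * 0.29 * 22.3900

7.3372 mm/day


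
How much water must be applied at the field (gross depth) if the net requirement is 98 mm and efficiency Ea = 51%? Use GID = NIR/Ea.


Ea = 51% = 0.51
GID = NIR / Ea = 98 / 0.51 = 192.1569 mm

192.1569 mm


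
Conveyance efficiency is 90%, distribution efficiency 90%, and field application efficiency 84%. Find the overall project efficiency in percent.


Ec = 0.9, Eb = 0.9, Ea = 0.84
E = 0.9 * 0.9 * 0.84 * 100 = 68.0400%

68.0400 %


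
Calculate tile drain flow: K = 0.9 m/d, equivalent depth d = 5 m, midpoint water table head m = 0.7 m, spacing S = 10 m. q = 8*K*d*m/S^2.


q = 8*K*d*m/S^2
q = 8*0.9*5*0.7/10^2
q = 25.2000 / 100

0.2520 m/d


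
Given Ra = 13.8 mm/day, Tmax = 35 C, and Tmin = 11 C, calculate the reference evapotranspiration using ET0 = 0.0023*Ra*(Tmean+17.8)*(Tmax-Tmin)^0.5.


Tmean = (Tmax + Tmin)/2 = (35 + 11)/2 = 23.0
ET0 = 0.0023 * 13.8 * (23.0 + 17.8) * sqrt(35 - 11)
ET0 = 0.0023 * 13.8 * 40.8 * 4.898979

6.3441 mm/day


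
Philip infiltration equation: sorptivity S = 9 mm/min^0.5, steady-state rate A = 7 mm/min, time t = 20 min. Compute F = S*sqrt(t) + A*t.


F = S*sqrt(t) + A*t
F = 9*sqrt(20) + 7*20
F = 9*4.472136 + 140

180.2492 mm


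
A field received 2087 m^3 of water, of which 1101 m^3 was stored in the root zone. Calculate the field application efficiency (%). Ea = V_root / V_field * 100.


Ea = V_root / V_field * 100 = 1101 / 2087 * 100 = 52.7552%

52.7552 %


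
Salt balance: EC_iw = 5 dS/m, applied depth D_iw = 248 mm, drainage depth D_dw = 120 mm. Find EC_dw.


EC_dw = EC_iw * D_iw / D_dw
EC_dw = 5 * 248 / 120
EC_dw = 1240 / 120

10.3333 dS/m


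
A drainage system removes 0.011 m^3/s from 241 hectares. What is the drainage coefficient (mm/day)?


DC = Q * 86400 / (A * 10000) * 1000
DC = 0.011 * 86400 / (241 * 10000) * 1000
DC = 950400.0000 / 2410000

0.3944 mm/day


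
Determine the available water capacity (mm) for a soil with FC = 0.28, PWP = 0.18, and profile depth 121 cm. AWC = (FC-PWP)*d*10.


AWC = (FC - PWP) * d * 10
AWC = (0.28 - 0.18) * 121 * 10
AWC = 0.1000 * 121 * 10

121.0000 mm


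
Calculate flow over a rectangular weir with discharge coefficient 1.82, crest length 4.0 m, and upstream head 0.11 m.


Q = C * L * H^(3/2) = 1.82 * 4.0 * 0.11^1.5 = 1.82 * 4.0 * 0.036483

0.2656 m^3/s


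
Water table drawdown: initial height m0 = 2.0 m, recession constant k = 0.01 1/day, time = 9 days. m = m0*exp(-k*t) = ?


m = m0 * exp(-k*t)
m = 2.0 * exp(-0.01 * 9)
m = 2.0 * exp(-0.0900)

1.8279 m


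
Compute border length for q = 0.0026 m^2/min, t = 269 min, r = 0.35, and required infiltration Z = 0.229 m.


L = q*t/((1+r)*Z)
L = 0.0026*269/((1+0.35)*0.229)
L = 0.6994/0.30915

2.2623 m


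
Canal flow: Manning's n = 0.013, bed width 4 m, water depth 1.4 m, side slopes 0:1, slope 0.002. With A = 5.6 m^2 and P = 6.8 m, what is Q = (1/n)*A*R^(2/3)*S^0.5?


R = A/P = 5.6/6.8 = 0.823529
Q = (1/0.013) * 5.6 * 0.823529^(2/3) * 0.002^0.5

16.9257 m^3/s


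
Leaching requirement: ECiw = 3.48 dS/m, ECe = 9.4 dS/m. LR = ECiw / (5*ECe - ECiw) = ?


LR = ECiw / (5*ECe - ECiw)
LR = 3.48 / (5*9.4 - 3.48)
LR = 3.48 / 43.5200

0.0800


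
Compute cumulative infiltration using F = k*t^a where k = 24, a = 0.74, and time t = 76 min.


F = k * t^a = 24 * 76^0.74
F = 24 * 24.649156

591.5797 mm


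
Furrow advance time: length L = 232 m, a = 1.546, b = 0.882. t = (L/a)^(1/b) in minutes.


t = (L/a)^(1/b)
t = (232/1.546)^(1/0.882)
t = 150.064683^(1/0.882)

293.3837 min


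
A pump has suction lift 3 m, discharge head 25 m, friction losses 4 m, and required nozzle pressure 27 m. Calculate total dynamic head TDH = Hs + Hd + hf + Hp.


TDH = Hs + Hd + hf + Hp = 3 + 25 + 4 + 27 = 59

59 m


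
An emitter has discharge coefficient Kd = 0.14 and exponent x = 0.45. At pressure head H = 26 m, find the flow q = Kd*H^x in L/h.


q = Kd * H^x = 0.14 * 26^0.45 = 0.14 * 4.332494

0.6065 L/h


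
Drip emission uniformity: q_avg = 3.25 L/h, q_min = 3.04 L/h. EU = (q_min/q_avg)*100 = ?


EU = (q_min/q_avg)*100 = (3.04/3.25)*100 = 93.5385%

93.5385 %


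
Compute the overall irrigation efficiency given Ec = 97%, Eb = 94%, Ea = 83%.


Ec = 0.97, Eb = 0.94, Ea = 0.83
E = 0.97 * 0.94 * 0.83 * 100 = 75.6794%

75.6794 %


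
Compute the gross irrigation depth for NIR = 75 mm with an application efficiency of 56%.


Ea = 56% = 0.56
GID = NIR / Ea = 75 / 0.56 = 133.9286 mm

133.9286 mm


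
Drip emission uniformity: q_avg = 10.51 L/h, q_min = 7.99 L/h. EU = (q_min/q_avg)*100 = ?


EU = (q_min/q_avg)*100 = (7.99/10.51)*100 = 76.0228%

76.0228 %


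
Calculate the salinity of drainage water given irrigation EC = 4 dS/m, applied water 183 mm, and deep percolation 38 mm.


EC_dw = EC_iw * D_iw / D_dw
EC_dw = 4 * 183 / 38
EC_dw = 732 / 38

19.2632 dS/m


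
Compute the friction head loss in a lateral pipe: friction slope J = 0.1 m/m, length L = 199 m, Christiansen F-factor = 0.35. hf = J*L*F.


hf = J * L * F = 0.1 * 199 * 0.35 = 6.9650 m

6.9650 m


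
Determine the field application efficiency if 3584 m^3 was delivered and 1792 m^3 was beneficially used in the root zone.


Ea = V_root / V_field * 100 = 1792 / 3584 * 100 = 50.0000%

50.0000 %


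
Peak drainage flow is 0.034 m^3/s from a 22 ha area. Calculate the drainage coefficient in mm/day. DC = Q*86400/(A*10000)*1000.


DC = Q * 86400 / (A * 10000) * 1000
DC = 0.034 * 86400 / (22 * 10000) * 1000
DC = 2937600.0000 / 220000

13.3527 mm/day


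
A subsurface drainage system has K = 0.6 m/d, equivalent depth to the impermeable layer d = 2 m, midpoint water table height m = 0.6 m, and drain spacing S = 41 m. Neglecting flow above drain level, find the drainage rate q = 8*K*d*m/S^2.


q = 8*K*d*m/S^2
q = 8*0.6*2*0.6/41^2
q = 5.7600 / 1681

0.0034 m/d


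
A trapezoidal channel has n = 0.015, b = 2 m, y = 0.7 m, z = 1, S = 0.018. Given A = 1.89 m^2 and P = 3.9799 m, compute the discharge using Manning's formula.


R = A/P = 1.89/3.9799 = 0.474886
Q = (1/0.015) * 1.89 * 0.474886^(2/3) * 0.018^0.5

10.2896 m^3/s


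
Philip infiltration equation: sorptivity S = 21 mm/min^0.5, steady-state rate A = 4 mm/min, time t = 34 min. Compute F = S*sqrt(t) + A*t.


F = S*sqrt(t) + A*t
F = 21*sqrt(34) + 4*34
F = 21*5.830952 + 136

258.4500 mm


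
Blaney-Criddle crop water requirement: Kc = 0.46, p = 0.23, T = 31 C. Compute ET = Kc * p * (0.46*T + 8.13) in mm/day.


ET = Kc * p * (0.46*T + 8.13)
ET = 0.46 * 0.23 * (0.46*31 + 8.13)
ET = 0.46 * 0.23 * 22.3900

2.3689 mm/day


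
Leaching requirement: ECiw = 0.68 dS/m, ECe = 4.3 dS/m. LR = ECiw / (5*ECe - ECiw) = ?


LR = ECiw / (5*ECe - ECiw)
LR = 0.68 / (5*4.3 - 0.68)
LR = 0.68 / 20.8200

0.0327


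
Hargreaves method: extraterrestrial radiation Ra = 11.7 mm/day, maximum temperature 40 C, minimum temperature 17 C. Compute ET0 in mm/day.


Tmean = (Tmax + Tmin)/2 = (40 + 17)/2 = 28.5
ET0 = 0.0023 * 11.7 * (28.5 + 17.8) * sqrt(40 - 17)
ET0 = 0.0023 * 11.7 * 46.3 * 4.795832

5.9753 mm/day


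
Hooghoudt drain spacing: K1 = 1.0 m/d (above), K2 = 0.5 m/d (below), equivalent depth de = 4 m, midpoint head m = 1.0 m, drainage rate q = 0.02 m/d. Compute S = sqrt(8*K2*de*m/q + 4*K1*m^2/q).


S^2 = 8*K2*de*m/q + 4*K1*m^2/q
S^2 = 8*0.5*4*1.0/0.02 + 4*1.0*1.0^2/0.02
S = sqrt(1000.0000)

31.6228 m


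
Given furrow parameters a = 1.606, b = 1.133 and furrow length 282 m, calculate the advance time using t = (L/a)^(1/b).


t = (L/a)^(1/b)
t = (282/1.606)^(1/1.133)
t = 175.591532^(1/1.133)

95.7254 min


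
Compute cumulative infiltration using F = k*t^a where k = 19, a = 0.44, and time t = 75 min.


F = k * t^a = 19 * 75^0.44
F = 19 * 6.683854

126.9932 mm


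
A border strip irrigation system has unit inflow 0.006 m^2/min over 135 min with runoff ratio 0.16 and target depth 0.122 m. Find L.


L = q*t/((1+r)*Z)
L = 0.006*135/((1+0.16)*0.122)
L = 0.81/0.14152

5.7236 m


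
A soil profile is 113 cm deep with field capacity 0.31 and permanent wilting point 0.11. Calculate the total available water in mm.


AWC = (FC - PWP) * d * 10
AWC = (0.31 - 0.11) * 113 * 10
AWC = 0.2000 * 113 * 10

226.0000 mm


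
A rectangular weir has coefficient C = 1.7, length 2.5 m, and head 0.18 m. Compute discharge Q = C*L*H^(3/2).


Q = C * L * H^(3/2) = 1.7 * 2.5 * 0.18^1.5 = 1.7 * 2.5 * 0.076368

0.3246 m^3/s


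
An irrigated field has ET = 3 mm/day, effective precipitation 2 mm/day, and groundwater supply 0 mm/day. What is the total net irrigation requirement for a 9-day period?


Daily deficit = ET - Pe - GW = 3 - 2 - 0 = 1 mm/day
NIR = 1 * 9 = 9 mm

9.0000 mm


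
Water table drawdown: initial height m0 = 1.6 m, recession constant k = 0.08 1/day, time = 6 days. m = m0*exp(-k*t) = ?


m = m0 * exp(-k*t)
m = 1.6 * exp(-0.08 * 6)
m = 1.6 * exp(-0.4800)

0.9901 m


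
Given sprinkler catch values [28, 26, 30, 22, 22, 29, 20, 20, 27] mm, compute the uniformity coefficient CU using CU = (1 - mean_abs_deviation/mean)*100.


mean = 24.888889 mm
MAD = 3.456790 mm
CU = (1 - 3.456790/24.888889)*100

86.1111 %


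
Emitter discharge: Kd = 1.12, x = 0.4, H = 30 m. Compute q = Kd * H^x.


q = Kd * H^x = 1.12 * 30^0.4 = 1.12 * 3.898060

4.3658 L/h


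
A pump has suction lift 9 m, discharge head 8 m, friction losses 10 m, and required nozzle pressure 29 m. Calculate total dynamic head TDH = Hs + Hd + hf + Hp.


TDH = Hs + Hd + hf + Hp = 9 + 8 + 10 + 29 = 56

56 m


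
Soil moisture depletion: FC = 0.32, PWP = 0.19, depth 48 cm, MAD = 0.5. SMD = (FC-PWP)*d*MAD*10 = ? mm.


SMD = (FC - PWP) * d * MAD * 10
SMD = (0.32 - 0.19) * 48 * 0.5 * 10
SMD = 0.1300 * 48 * 0.5 * 10

31.2000 mm


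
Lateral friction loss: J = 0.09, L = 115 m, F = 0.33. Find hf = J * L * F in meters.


hf = J * L * F = 0.09 * 115 * 0.33 = 3.4155 m

3.4155 m


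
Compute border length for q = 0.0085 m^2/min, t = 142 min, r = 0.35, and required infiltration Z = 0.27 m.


L = q*t/((1+r)*Z)
L = 0.0085*142/((1+0.35)*0.27)
L = 1.207/0.3645

3.3114 m


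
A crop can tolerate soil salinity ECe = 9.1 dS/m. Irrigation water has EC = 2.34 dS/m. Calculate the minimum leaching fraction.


LR = ECiw / (5*ECe - ECiw)
LR = 2.34 / (5*9.1 - 2.34)
LR = 2.34 / 43.1600

0.0542


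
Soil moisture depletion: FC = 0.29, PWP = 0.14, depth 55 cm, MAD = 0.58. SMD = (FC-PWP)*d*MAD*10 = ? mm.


SMD = (FC - PWP) * d * MAD * 10
SMD = (0.29 - 0.14) * 55 * 0.58 * 10
SMD = 0.1500 * 55 * 0.58 * 10

47.8500 mm


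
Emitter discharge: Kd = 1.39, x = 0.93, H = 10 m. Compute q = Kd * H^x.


q = Kd * H^x = 1.39 * 10^0.93 = 1.39 * 8.511380

11.8308 L/h


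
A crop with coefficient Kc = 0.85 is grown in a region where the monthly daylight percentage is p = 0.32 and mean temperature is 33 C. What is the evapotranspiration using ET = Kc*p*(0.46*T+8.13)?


ET = Kc * p * (0.46*T + 8.13)
ET = 0.85 * 0.32 * (0.46*33 + 8.13)
ET = 0.85 * 0.32 * 23.3100

6.3403 mm/day


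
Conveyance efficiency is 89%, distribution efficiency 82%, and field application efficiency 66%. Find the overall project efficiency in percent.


Ec = 0.89, Eb = 0.82, Ea = 0.66
E = 0.89 * 0.82 * 0.66 * 100 = 48.1668%

48.1668 %


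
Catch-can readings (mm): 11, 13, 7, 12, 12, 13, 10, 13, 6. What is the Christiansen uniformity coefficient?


mean = 10.777778 mm
MAD = 2.074074 mm
CU = (1 - 2.074074/10.777778)*100

80.7560 %


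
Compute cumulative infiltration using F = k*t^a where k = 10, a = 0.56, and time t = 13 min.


F = k * t^a = 10 * 13^0.56
F = 10 * 4.205409

42.0541 mm


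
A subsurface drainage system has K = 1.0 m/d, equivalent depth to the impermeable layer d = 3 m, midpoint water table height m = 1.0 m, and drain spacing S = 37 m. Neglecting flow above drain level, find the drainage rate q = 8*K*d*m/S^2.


q = 8*K*d*m/S^2
q = 8*1.0*3*1.0/37^2
q = 24.0000 / 1369

0.0175 m/d


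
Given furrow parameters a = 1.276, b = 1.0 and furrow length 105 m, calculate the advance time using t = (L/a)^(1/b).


t = (L/a)^(1/b)
t = (105/1.276)^(1/1.0)
t = 82.288401^(1/1.0)

82.2884 min


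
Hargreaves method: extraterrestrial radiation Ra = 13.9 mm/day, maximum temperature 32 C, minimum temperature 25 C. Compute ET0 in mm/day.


Tmean = (Tmax + Tmin)/2 = (32 + 25)/2 = 28.5
ET0 = 0.0023 * 13.9 * (28.5 + 17.8) * sqrt(32 - 25)
ET0 = 0.0023 * 13.9 * 46.3 * 2.645751

3.9163 mm/day


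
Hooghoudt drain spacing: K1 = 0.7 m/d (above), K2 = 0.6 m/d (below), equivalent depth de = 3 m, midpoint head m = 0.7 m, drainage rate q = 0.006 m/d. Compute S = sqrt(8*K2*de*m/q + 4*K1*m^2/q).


S^2 = 8*K2*de*m/q + 4*K1*m^2/q
S^2 = 8*0.6*3*0.7/0.006 + 4*0.7*0.7^2/0.006
S = sqrt(1908.6667)

43.6883 m


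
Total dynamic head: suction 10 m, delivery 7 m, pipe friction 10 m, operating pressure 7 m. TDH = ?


TDH = Hs + Hd + hf + Hp = 10 + 7 + 10 + 7 = 34

34 m


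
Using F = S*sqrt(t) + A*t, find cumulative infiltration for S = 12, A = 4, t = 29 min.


F = S*sqrt(t) + A*t
F = 12*sqrt(29) + 4*29
F = 12*5.385165 + 116

180.6220 mm


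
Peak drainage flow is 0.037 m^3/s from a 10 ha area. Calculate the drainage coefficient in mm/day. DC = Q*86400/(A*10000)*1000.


DC = Q * 86400 / (A * 10000) * 1000
DC = 0.037 * 86400 / (10 * 10000) * 1000
DC = 3196800.0000 / 100000

31.9680 mm/day


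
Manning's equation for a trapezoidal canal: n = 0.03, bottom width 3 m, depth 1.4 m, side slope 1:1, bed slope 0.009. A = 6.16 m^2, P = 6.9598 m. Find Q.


R = A/P = 6.16/6.9598 = 0.885083
Q = (1/0.03) * 6.16 * 0.885083^(2/3) * 0.009^0.5

17.9571 m^3/s


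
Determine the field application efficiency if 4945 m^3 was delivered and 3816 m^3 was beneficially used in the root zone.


Ea = V_root / V_field * 100 = 3816 / 4945 * 100 = 77.1689%

77.1689 %


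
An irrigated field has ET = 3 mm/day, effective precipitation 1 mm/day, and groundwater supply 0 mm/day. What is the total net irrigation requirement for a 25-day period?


Daily deficit = ET - Pe - GW = 3 - 1 - 0 = 2 mm/day
NIR = 2 * 25 = 50 mm

50.0000 mm


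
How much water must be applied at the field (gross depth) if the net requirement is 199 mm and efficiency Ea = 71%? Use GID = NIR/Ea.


Ea = 71% = 0.71
GID = NIR / Ea = 199 / 0.71 = 280.2817 mm

280.2817 mm


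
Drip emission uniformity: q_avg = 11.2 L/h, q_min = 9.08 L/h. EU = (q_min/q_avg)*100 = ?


EU = (q_min/q_avg)*100 = (9.08/11.2)*100 = 81.0714%

81.0714 %


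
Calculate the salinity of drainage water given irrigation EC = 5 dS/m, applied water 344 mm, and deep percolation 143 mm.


EC_dw = EC_iw * D_iw / D_dw
EC_dw = 5 * 344 / 143
EC_dw = 1720 / 143

12.0280 dS/m


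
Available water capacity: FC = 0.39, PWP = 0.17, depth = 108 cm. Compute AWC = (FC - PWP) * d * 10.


AWC = (FC - PWP) * d * 10
AWC = (0.39 - 0.17) * 108 * 10
AWC = 0.2200 * 108 * 10

237.6000 mm


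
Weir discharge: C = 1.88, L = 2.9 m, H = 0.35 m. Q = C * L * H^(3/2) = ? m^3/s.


Q = C * L * H^(3/2) = 1.88 * 2.9 * 0.35^1.5 = 1.88 * 2.9 * 0.207063

1.1289 m^3/s


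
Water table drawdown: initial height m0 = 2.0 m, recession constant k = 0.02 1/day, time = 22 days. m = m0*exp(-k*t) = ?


m = m0 * exp(-k*t)
m = 2.0 * exp(-0.02 * 22)
m = 2.0 * exp(-0.4400)

1.2881 m


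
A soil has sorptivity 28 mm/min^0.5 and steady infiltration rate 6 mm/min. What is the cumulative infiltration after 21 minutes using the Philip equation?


F = S*sqrt(t) + A*t
F = 28*sqrt(21) + 6*21
F = 28*4.582576 + 126

254.3121 mm


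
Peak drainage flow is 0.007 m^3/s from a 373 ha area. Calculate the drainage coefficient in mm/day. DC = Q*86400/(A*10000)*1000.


DC = Q * 86400 / (A * 10000) * 1000
DC = 0.007 * 86400 / (373 * 10000) * 1000
DC = 604800.0000 / 3730000

0.1621 mm/day


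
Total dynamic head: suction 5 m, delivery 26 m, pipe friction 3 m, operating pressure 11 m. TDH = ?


TDH = Hs + Hd + hf + Hp = 5 + 26 + 3 + 11 = 45

45 m


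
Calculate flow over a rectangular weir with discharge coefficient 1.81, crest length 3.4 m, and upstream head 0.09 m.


Q = C * L * H^(3/2) = 1.81 * 3.4 * 0.09^1.5 = 1.81 * 3.4 * 0.027000

0.1662 m^3/s


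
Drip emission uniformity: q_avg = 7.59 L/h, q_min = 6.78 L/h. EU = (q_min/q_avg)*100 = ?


EU = (q_min/q_avg)*100 = (6.78/7.59)*100 = 89.3281%

89.3281 %


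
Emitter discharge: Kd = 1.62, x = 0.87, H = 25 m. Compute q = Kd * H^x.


q = Kd * H^x = 1.62 * 25^0.87 = 1.62 * 16.451587

26.6516 L/h


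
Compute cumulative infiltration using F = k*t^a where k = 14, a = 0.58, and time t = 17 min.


F = k * t^a = 14 * 17^0.58
F = 14 * 5.172022

72.4083 mm


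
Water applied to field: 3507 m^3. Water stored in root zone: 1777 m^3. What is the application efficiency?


Ea = V_root / V_field * 100 = 1777 / 3507 * 100 = 50.6701%

50.6701 %


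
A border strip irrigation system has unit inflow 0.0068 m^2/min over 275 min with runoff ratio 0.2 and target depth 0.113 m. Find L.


L = q*t/((1+r)*Z)
L = 0.0068*275/((1+0.2)*0.113)
L = 1.87/0.1356

13.7906 m


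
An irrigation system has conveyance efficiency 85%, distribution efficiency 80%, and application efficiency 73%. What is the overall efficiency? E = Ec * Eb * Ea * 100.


Ec = 0.85, Eb = 0.8, Ea = 0.73
E = 0.85 * 0.8 * 0.73 * 100 = 49.6400%

49.6400 %


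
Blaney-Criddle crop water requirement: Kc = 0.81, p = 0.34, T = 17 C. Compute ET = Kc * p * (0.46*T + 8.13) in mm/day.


ET = Kc * p * (0.46*T + 8.13)
ET = 0.81 * 0.34 * (0.46*17 + 8.13)
ET = 0.81 * 0.34 * 15.9500

4.3926 mm/day
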